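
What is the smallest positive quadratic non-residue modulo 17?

(2/17) = +1, so 2 is a residue.
(3/17) = −1, so 3 is the smallest positive non-residue mod 17.

3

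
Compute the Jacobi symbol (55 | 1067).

0

Reciprocity: 55 ≡ 3 and 1067 ≡ 3 (mod 4), so (55/1067) = −(1067/55).
Reduce top mod 55: now compute (22/55).
Pull out 2: since 55 ≡ 7 (mod 8), (2/55) = +1.
Reciprocity: 11 ≡ 3 and 55 ≡ 3 (mod 4), so (11/55) = −(55/11).
Reduce top mod 11: now compute (0/11).
Top reduces to 0: gcd > 1, so the symbol is 0.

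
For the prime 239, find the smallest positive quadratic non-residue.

(2/239) = +1, so 2 is a residue.
(3/239) = +1, so 3 is a residue.
(4/239) = +1, so 4 is a residue.
(5/239) = +1, so 5 is a residue.
(6/239) = +1, so 6 is a residue.
(7/239) = −1, so 7 is the smallest positive non-residue mod 239.

7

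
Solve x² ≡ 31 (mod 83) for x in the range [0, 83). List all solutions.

Since 83 ≡ 3 (mod 4), a square root of 31 is 31^((83+1)/4) = 31^21 mod 83.
Repeated squaring: 31^2≡48, 31^4≡63, 31^8≡68, 31^16≡59 (mod 83).
31^21 = 31^(16+4+1) ≡ 23 (mod 83).
Check: 23² = 529 ≡ 31 (mod 83). The two roots are 23 and 60.

23, 60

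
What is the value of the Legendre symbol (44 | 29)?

First reduce: 44 ≡ 15 (mod 29).
Reciprocity: 15 ≡ 3 and 29 ≡ 1 (mod 4), so (15/29) = +(29/15).
Reduce top mod 15: now compute (14/15).
Pull out 2: since 15 ≡ 7 (mod 8), (2/15) = +1.
Reciprocity: 7 ≡ 3 and 15 ≡ 3 (mod 4), so (7/15) = −(15/7).
Reduce top mod 7: now compute (1/7).
Reached (1/7) = 1. Collecting the sign flips along the way, the symbol is -1.

-1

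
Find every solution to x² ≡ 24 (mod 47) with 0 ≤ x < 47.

20, 27

Since 47 ≡ 3 (mod 4), a square root of 24 is 24^((47+1)/4) = 24^12 mod 47.
Repeated squaring: 24^2≡12, 24^4≡3, 24^8≡9 (mod 47).
24^12 = 24^(8+4) ≡ 27 (mod 47).
Check: 27² = 729 ≡ 24 (mod 47). The two roots are 20 and 27.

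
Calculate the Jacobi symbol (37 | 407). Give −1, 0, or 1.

0

Reciprocity: 37 ≡ 1 and 407 ≡ 3 (mod 4), so (37/407) = +(407/37).
Reduce top mod 37: now compute (0/37).
Top reduces to 0: gcd > 1, so the symbol is 0.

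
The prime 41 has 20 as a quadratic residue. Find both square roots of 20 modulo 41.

41 ≡ 1 (mod 4), so we find a root by search.
Trying successive values, 15² = 225 ≡ 20 (mod 41). The other root is 41 − 15 = 26.

15, 26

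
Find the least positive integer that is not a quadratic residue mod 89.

(2/89) = +1, so 2 is a residue.
(3/89) = −1, so 3 is the smallest positive non-residue mod 89.

3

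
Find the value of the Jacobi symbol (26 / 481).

0

Pull out 2: since 481 ≡ 1 (mod 8), (2/481) = +1.
Reciprocity: 13 ≡ 1 and 481 ≡ 1 (mod 4), so (13/481) = +(481/13).
Reduce top mod 13: now compute (0/13).
Top reduces to 0: gcd > 1, so the symbol is 0.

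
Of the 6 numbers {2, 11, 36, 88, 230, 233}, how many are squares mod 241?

3

(2/241) = +1 → QR.
(11/241) = -1 → non-residue.
(36/241) = +1 → QR.
(88/241) = -1 → non-residue.
(230/241) = -1 → non-residue.
(233/241) = +1 → QR.
Total quadratic residues among the 6: 3.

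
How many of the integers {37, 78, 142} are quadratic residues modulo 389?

(37/389) = -1 → non-residue.
(78/389) = +1 → QR.
(142/389) = +1 → QR.
Total quadratic residues among the 3: 2.

2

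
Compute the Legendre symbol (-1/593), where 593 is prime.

1

Euler's criterion: (-1/593) ≡ 592^296 (mod 593).
592^2 ≡ 1 (mod 593)
592^4 ≡ 1 (mod 593)
592^8 ≡ 1 (mod 593)
592^16 ≡ 1 (mod 593)
592^32 ≡ 1 (mod 593)
592^64 ≡ 1 (mod 593)
592^128 ≡ 1 (mod 593)
592^256 ≡ 1 (mod 593)
592^296 = 592^(256+32+8) ≡ 1 (mod 593).
Result is 1, so (-1/593) = 1.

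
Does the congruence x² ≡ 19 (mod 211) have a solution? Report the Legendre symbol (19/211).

Reciprocity: 19 ≡ 3 and 211 ≡ 3 (mod 4), so (19/211) = −(211/19).
Reduce top mod 19: now compute (2/19).
Pull out 2: since 19 ≡ 3 (mod 8), (2/19) = -1.
Reached (1/19) = 1. Collecting the sign flips along the way, the symbol is +1.

1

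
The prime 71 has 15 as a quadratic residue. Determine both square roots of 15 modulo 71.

Since 71 ≡ 3 (mod 4), a square root of 15 is 15^((71+1)/4) = 15^18 mod 71.
Repeated squaring: 15^2≡12, 15^4≡2, 15^8≡4, 15^16≡16 (mod 71).
15^18 = 15^(16+2) ≡ 50 (mod 71).
Check: 50² = 2500 ≡ 15 (mod 71). The two roots are 21 and 50.

21, 50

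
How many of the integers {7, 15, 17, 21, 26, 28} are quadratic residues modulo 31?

2

(7/31) = +1 → QR.
(15/31) = -1 → non-residue.
(17/31) = -1 → non-residue.
(21/31) = -1 → non-residue.
(26/31) = -1 → non-residue.
(28/31) = +1 → QR.
Total quadratic residues among the 6: 2.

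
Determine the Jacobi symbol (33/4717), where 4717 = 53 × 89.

1

Reciprocity: 33 ≡ 1 and 4717 ≡ 1 (mod 4), so (33/4717) = +(4717/33).
Reduce top mod 33: now compute (31/33).
Reciprocity: 31 ≡ 3 and 33 ≡ 1 (mod 4), so (31/33) = +(33/31).
Reduce top mod 31: now compute (2/31).
Pull out 2: since 31 ≡ 7 (mod 8), (2/31) = +1.
Reached (1/31) = 1. Collecting the sign flips along the way, the symbol is +1.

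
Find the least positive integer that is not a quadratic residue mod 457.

(2/457) = +1, so 2 is a residue.
(3/457) = +1, so 3 is a residue.
(4/457) = +1, so 4 is a residue.
(5/457) = −1, so 5 is the smallest positive non-residue mod 457.

5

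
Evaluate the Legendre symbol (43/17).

First reduce: 43 ≡ 9 (mod 17).
Reciprocity: 9 ≡ 1 and 17 ≡ 1 (mod 4), so (9/17) = +(17/9).
Reduce top mod 9: now compute (8/9).
Pull out 2^3: since 9 ≡ 1 (mod 8), (2/9) = +1, so (2/9)^3 = +1.
Reached (1/9) = 1. Collecting the sign flips along the way, the symbol is +1.

1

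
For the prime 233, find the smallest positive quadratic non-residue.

3

(2/233) = +1, so 2 is a residue.
(3/233) = −1, so 3 is the smallest positive non-residue mod 233.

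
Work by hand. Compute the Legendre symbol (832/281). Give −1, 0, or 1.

Euler's criterion: (832/281) ≡ 270^140 (mod 281).
270^2 ≡ 121 (mod 281)
270^4 ≡ 29 (mod 281)
270^8 ≡ 279 (mod 281)
270^16 ≡ 4 (mod 281)
270^32 ≡ 16 (mod 281)
270^64 ≡ 256 (mod 281)
270^128 ≡ 63 (mod 281)
270^140 = 270^(128+8+4) ≡ 280 (mod 281).
Result is 280 ≡ −1, so (832/281) = −1.

-1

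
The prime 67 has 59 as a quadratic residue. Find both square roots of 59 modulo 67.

27, 40

Since 67 ≡ 3 (mod 4), a square root of 59 is 59^((67+1)/4) = 59^17 mod 67.
Repeated squaring: 59^2≡64, 59^4≡9, 59^8≡14, 59^16≡62 (mod 67).
59^17 = 59^(16+1) ≡ 40 (mod 67).
Check: 40² = 1600 ≡ 59 (mod 67). The two roots are 27 and 40.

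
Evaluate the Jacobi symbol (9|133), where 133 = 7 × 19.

1

Reciprocity: 9 ≡ 1 and 133 ≡ 1 (mod 4), so (9/133) = +(133/9).
Reduce top mod 9: now compute (7/9).
Reciprocity: 7 ≡ 3 and 9 ≡ 1 (mod 4), so (7/9) = +(9/7).
Reduce top mod 7: now compute (2/7).
Pull out 2: since 7 ≡ 7 (mod 8), (2/7) = +1.
Reached (1/7) = 1. Collecting the sign flips along the way, the symbol is +1.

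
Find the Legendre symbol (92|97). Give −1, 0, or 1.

-1

Pull out 2^2: since 97 ≡ 1 (mod 8), (2/97) = +1, so (2/97)^2 = +1.
Reciprocity: 23 ≡ 3 and 97 ≡ 1 (mod 4), so (23/97) = +(97/23).
Reduce top mod 23: now compute (5/23).
Reciprocity: 5 ≡ 1 and 23 ≡ 3 (mod 4), so (5/23) = +(23/5).
Reduce top mod 5: now compute (3/5).
Reciprocity: 3 ≡ 3 and 5 ≡ 1 (mod 4), so (3/5) = +(5/3).
Reduce top mod 3: now compute (2/3).
Pull out 2: since 3 ≡ 3 (mod 8), (2/3) = -1.
Reached (1/3) = 1. Collecting the sign flips along the way, the symbol is -1.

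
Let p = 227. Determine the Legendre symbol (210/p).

Pull out 2: since 227 ≡ 3 (mod 8), (2/227) = -1.
Reciprocity: 105 ≡ 1 and 227 ≡ 3 (mod 4), so (105/227) = +(227/105).
Reduce top mod 105: now compute (17/105).
Reciprocity: 17 ≡ 1 and 105 ≡ 1 (mod 4), so (17/105) = +(105/17).
Reduce top mod 17: now compute (3/17).
Reciprocity: 3 ≡ 3 and 17 ≡ 1 (mod 4), so (3/17) = +(17/3).
Reduce top mod 3: now compute (2/3).
Pull out 2: since 3 ≡ 3 (mod 8), (2/3) = -1.
Reached (1/3) = 1. Collecting the sign flips along the way, the symbol is +1.

1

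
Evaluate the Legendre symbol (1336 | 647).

Euler's criterion: (1336/647) ≡ 42^323 (mod 647).
42^2 ≡ 470 (mod 647)
42^4 ≡ 273 (mod 647)
42^8 ≡ 124 (mod 647)
42^16 ≡ 495 (mod 647)
42^32 ≡ 459 (mod 647)
42^64 ≡ 406 (mod 647)
42^128 ≡ 498 (mod 647)
42^256 ≡ 203 (mod 647)
42^323 = 42^(256+64+2+1) ≡ 1 (mod 647).
Result is 1, so (1336/647) = 1.

1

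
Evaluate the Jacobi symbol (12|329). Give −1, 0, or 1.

Pull out 2^2: since 329 ≡ 1 (mod 8), (2/329) = +1, so (2/329)^2 = +1.
Reciprocity: 3 ≡ 3 and 329 ≡ 1 (mod 4), so (3/329) = +(329/3).
Reduce top mod 3: now compute (2/3).
Pull out 2: since 3 ≡ 3 (mod 8), (2/3) = -1.
Reached (1/3) = 1. Collecting the sign flips along the way, the symbol is -1.

-1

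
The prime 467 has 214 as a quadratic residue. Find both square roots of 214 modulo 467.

Since 467 ≡ 3 (mod 4), a square root of 214 is 214^((467+1)/4) = 214^117 mod 467.
Repeated squaring: 214^2≡30, 214^4≡433, 214^8≡222, 214^16≡249, 214^32≡357, 214^64≡425 (mod 467).
214^117 = 214^(64+32+16+4+1) ≡ 342 (mod 467).
Check: 342² = 116964 ≡ 214 (mod 467). The two roots are 125 and 342.

125, 342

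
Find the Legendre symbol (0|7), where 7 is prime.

0

Top reduces to 0: gcd > 1, so the symbol is 0.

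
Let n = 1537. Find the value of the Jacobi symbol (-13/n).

First reduce: -13 ≡ 1524 (mod 1537).
Pull out 2^2: since 1537 ≡ 1 (mod 8), (2/1537) = +1, so (2/1537)^2 = +1.
Reciprocity: 381 ≡ 1 and 1537 ≡ 1 (mod 4), so (381/1537) = +(1537/381).
Reduce top mod 381: now compute (13/381).
Reciprocity: 13 ≡ 1 and 381 ≡ 1 (mod 4), so (13/381) = +(381/13).
Reduce top mod 13: now compute (4/13).
Pull out 2^2: since 13 ≡ 5 (mod 8), (2/13) = -1, so (2/13)^2 = +1.
Reached (1/13) = 1. Collecting the sign flips along the way, the symbol is +1.

1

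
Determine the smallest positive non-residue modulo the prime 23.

(2/23) = +1, so 2 is a residue.
(3/23) = +1, so 3 is a residue.
(4/23) = +1, so 4 is a residue.
(5/23) = −1, so 5 is the smallest positive non-residue mod 23.

5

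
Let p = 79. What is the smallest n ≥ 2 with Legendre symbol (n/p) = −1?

(2/79) = +1, so 2 is a residue.
(3/79) = −1, so 3 is the smallest positive non-residue mod 79.

3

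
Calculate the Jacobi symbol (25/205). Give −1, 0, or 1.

0

Reciprocity: 25 ≡ 1 and 205 ≡ 1 (mod 4), so (25/205) = +(205/25).
Reduce top mod 25: now compute (5/25).
Reciprocity: 5 ≡ 1 and 25 ≡ 1 (mod 4), so (5/25) = +(25/5).
Reduce top mod 5: now compute (0/5).
Top reduces to 0: gcd > 1, so the symbol is 0.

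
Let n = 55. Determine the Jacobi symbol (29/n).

-1

Reciprocity: 29 ≡ 1 and 55 ≡ 3 (mod 4), so (29/55) = +(55/29).
Reduce top mod 29: now compute (26/29).
Pull out 2: since 29 ≡ 5 (mod 8), (2/29) = -1.
Reciprocity: 13 ≡ 1 and 29 ≡ 1 (mod 4), so (13/29) = +(29/13).
Reduce top mod 13: now compute (3/13).
Reciprocity: 3 ≡ 3 and 13 ≡ 1 (mod 4), so (3/13) = +(13/3).
Reduce top mod 3: now compute (1/3).
Reached (1/3) = 1. Collecting the sign flips along the way, the symbol is -1.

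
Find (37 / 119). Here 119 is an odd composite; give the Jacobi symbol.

Reciprocity: 37 ≡ 1 and 119 ≡ 3 (mod 4), so (37/119) = +(119/37).
Reduce top mod 37: now compute (8/37).
Pull out 2^3: since 37 ≡ 5 (mod 8), (2/37) = -1, so (2/37)^3 = -1.
Reached (1/37) = 1. Collecting the sign flips along the way, the symbol is -1.

-1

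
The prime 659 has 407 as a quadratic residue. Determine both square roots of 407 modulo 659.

Since 659 ≡ 3 (mod 4), a square root of 407 is 407^((659+1)/4) = 407^165 mod 659.
Repeated squaring: 407^2≡240, 407^4≡267, 407^8≡117, 407^16≡509, 407^32≡94, 407^64≡269, 407^128≡530 (mod 659).
407^165 = 407^(128+32+4+1) ≡ 290 (mod 659).
Check: 290² = 84100 ≡ 407 (mod 659). The two roots are 290 and 369.

290, 369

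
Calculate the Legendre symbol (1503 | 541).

-1

Euler's criterion: (1503/541) ≡ 421^270 (mod 541).
421^2 ≡ 334 (mod 541)
421^4 ≡ 110 (mod 541)
421^8 ≡ 198 (mod 541)
421^16 ≡ 252 (mod 541)
421^32 ≡ 207 (mod 541)
421^64 ≡ 110 (mod 541)
421^128 ≡ 198 (mod 541)
421^256 ≡ 252 (mod 541)
421^270 = 421^(256+8+4+2) ≡ 540 (mod 541).
Result is 540 ≡ −1, so (1503/541) = −1.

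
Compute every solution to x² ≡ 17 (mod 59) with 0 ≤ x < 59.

Since 59 ≡ 3 (mod 4), a square root of 17 is 17^((59+1)/4) = 17^15 mod 59.
Repeated squaring: 17^2≡53, 17^4≡36, 17^8≡57 (mod 59).
17^15 = 17^(8+4+2+1) ≡ 28 (mod 59).
Check: 28² = 784 ≡ 17 (mod 59). The two roots are 28 and 31.

28, 31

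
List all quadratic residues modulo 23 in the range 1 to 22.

Square k = 1,…,11 (k and 23−k give the same square):
1²=1, 2²=4, 3²=9, 4²=16, 5²≡2, 6²≡13, 7²≡3, 8²≡18, 9²≡12, 10²≡8, 11²≡6 (mod 23).
So the quadratic residues mod 23 are {1, 2, 3, 4, 6, 8, 9, 12, 13, 16, 18}.

1, 2, 3, 4, 6, 8, 9, 12, 13, 16, 18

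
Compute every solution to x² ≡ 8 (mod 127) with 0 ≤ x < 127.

32, 95

Since 127 ≡ 3 (mod 4), a square root of 8 is 8^((127+1)/4) = 8^32 mod 127.
Repeated squaring: 8^2≡64, 8^4≡32, 8^8≡8, 8^16≡64, 8^32≡32 (mod 127).
8^32 = 8^(32) ≡ 32 (mod 127).
Check: 32² = 1024 ≡ 8 (mod 127). The two roots are 32 and 95.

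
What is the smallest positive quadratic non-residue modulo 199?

3

(2/199) = +1, so 2 is a residue.
(3/199) = −1, so 3 is the smallest positive non-residue mod 199.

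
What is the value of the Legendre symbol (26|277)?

Euler's criterion: (26/277) ≡ 26^138 (mod 277).
26^2 ≡ 122 (mod 277)
26^4 ≡ 203 (mod 277)
26^8 ≡ 213 (mod 277)
26^16 ≡ 218 (mod 277)
26^32 ≡ 157 (mod 277)
26^64 ≡ 273 (mod 277)
26^128 ≡ 16 (mod 277)
26^138 = 26^(128+8+2) ≡ 276 (mod 277).
Result is 276 ≡ −1, so (26/277) = −1.

-1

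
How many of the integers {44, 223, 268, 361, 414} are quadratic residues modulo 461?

3

(44/461) = -1 → non-residue.
(223/461) = +1 → QR.
(268/461) = +1 → QR.
(361/461) = +1 → QR.
(414/461) = -1 → non-residue.
Total quadratic residues among the 5: 3.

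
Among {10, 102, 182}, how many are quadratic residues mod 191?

(10/191) = +1 → QR.
(102/191) = +1 → QR.
(182/191) = -1 → non-residue.
Total quadratic residues among the 3: 2.

2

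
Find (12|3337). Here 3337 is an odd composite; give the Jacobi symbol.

Pull out 2^2: since 3337 ≡ 1 (mod 8), (2/3337) = +1, so (2/3337)^2 = +1.
Reciprocity: 3 ≡ 3 and 3337 ≡ 1 (mod 4), so (3/3337) = +(3337/3).
Reduce top mod 3: now compute (1/3).
Reached (1/3) = 1. Collecting the sign flips along the way, the symbol is +1.

1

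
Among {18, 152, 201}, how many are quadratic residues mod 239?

2

(18/239) = +1 → QR.
(152/239) = -1 → non-residue.
(201/239) = +1 → QR.
Total quadratic residues among the 3: 2.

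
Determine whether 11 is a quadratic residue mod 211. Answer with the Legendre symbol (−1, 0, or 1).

Euler's criterion: (11/211) ≡ 11^105 (mod 211).
11^2 ≡ 121 (mod 211)
11^4 ≡ 82 (mod 211)
11^8 ≡ 183 (mod 211)
11^16 ≡ 151 (mod 211)
11^32 ≡ 13 (mod 211)
11^64 ≡ 169 (mod 211)
11^105 = 11^(64+32+8+1) ≡ 1 (mod 211).
Result is 1, so (11/211) = 1.

1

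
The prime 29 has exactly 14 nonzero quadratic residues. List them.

1,4,5,6,7,9,13,16,20,22,23,24,25,28

Square k = 1,…,14 (k and 29−k give the same square):
1²=1, 2²=4, 3²=9, 4²=16, 5²=25, 6²≡7, 7²≡20, 8²≡6, 9²≡23, 10²≡13, 11²≡5, 12²≡28, 13²≡24, 14²≡22 (mod 29).
So the quadratic residues mod 29 are {1, 4, 5, 6, 7, 9, 13, 16, 20, 22, 23, 24, 25, 28}.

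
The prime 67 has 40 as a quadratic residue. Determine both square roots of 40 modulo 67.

Since 67 ≡ 3 (mod 4), a square root of 40 is 40^((67+1)/4) = 40^17 mod 67.
Repeated squaring: 40^2≡59, 40^4≡64, 40^8≡9, 40^16≡14 (mod 67).
40^17 = 40^(16+1) ≡ 24 (mod 67).
Check: 24² = 576 ≡ 40 (mod 67). The two roots are 24 and 43.

24, 43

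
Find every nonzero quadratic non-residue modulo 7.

3, 5, 6

Square k = 1,…,3 (k and 7−k give the same square):
1²=1, 2²=4, 3²≡2 (mod 7).
The residues are {1, 2, 4}; the non-residues are the remaining 3 nonzero classes.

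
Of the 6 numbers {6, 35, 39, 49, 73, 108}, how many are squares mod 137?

(6/137) = -1 → non-residue.
(35/137) = -1 → non-residue.
(39/137) = +1 → QR.
(49/137) = +1 → QR.
(73/137) = +1 → QR.
(108/137) = -1 → non-residue.
Total quadratic residues among the 6: 3.

3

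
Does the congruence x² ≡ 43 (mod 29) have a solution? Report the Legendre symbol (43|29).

-1

First reduce: 43 ≡ 14 (mod 29).
Pull out 2: since 29 ≡ 5 (mod 8), (2/29) = -1.
Reciprocity: 7 ≡ 3 and 29 ≡ 1 (mod 4), so (7/29) = +(29/7).
Reduce top mod 7: now compute (1/7).
Reached (1/7) = 1. Collecting the sign flips along the way, the symbol is -1.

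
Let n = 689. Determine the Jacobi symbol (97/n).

Reciprocity: 97 ≡ 1 and 689 ≡ 1 (mod 4), so (97/689) = +(689/97).
Reduce top mod 97: now compute (10/97).
Pull out 2: since 97 ≡ 1 (mod 8), (2/97) = +1.
Reciprocity: 5 ≡ 1 and 97 ≡ 1 (mod 4), so (5/97) = +(97/5).
Reduce top mod 5: now compute (2/5).
Pull out 2: since 5 ≡ 5 (mod 8), (2/5) = -1.
Reached (1/5) = 1. Collecting the sign flips along the way, the symbol is -1.

-1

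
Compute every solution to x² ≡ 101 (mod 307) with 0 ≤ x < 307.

79, 228

Since 307 ≡ 3 (mod 4), a square root of 101 is 101^((307+1)/4) = 101^77 mod 307.
Repeated squaring: 101^2≡70, 101^4≡295, 101^8≡144, 101^16≡167, 101^32≡259, 101^64≡155 (mod 307).
101^77 = 101^(64+8+4+1) ≡ 79 (mod 307).
Check: 79² = 6241 ≡ 101 (mod 307). The two roots are 79 and 228.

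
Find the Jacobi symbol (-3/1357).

1

First reduce: -3 ≡ 1354 (mod 1357).
Pull out 2: since 1357 ≡ 5 (mod 8), (2/1357) = -1.
Reciprocity: 677 ≡ 1 and 1357 ≡ 1 (mod 4), so (677/1357) = +(1357/677).
Reduce top mod 677: now compute (3/677).
Reciprocity: 3 ≡ 3 and 677 ≡ 1 (mod 4), so (3/677) = +(677/3).
Reduce top mod 3: now compute (2/3).
Pull out 2: since 3 ≡ 3 (mod 8), (2/3) = -1.
Reached (1/3) = 1. Collecting the sign flips along the way, the symbol is +1.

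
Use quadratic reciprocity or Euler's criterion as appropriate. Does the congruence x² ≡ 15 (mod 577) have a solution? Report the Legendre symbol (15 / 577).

-1

Euler's criterion: (15/577) ≡ 15^288 (mod 577).
15^2 ≡ 225 (mod 577)
15^4 ≡ 426 (mod 577)
15^8 ≡ 298 (mod 577)
15^16 ≡ 523 (mod 577)
15^32 ≡ 31 (mod 577)
15^64 ≡ 384 (mod 577)
15^128 ≡ 321 (mod 577)
15^256 ≡ 335 (mod 577)
15^288 = 15^(256+32) ≡ 576 (mod 577).
Result is 576 ≡ −1, so (15/577) = −1.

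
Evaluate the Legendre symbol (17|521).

-1

Euler's criterion: (17/521) ≡ 17^260 (mod 521).
17^2 ≡ 289 (mod 521)
17^4 ≡ 161 (mod 521)
17^8 ≡ 392 (mod 521)
17^16 ≡ 490 (mod 521)
17^32 ≡ 440 (mod 521)
17^64 ≡ 309 (mod 521)
17^128 ≡ 138 (mod 521)
17^256 ≡ 288 (mod 521)
17^260 = 17^(256+4) ≡ 520 (mod 521).
Result is 520 ≡ −1, so (17/521) = −1.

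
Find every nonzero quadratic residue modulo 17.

1, 2, 4, 8, 9, 13, 15, 16

Square k = 1,…,8 (k and 17−k give the same square):
1²=1, 2²=4, 3²=9, 4²=16, 5²≡8, 6²≡2, 7²≡15, 8²≡13 (mod 17).
So the quadratic residues mod 17 are {1, 2, 4, 8, 9, 13, 15, 16}.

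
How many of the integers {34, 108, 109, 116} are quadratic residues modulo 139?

(34/139) = +1 → QR.
(108/139) = -1 → non-residue.
(109/139) = -1 → non-residue.
(116/139) = +1 → QR.
Total quadratic residues among the 4: 2.

2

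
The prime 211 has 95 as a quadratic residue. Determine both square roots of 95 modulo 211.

99, 112

Since 211 ≡ 3 (mod 4), a square root of 95 is 95^((211+1)/4) = 95^53 mod 211.
Repeated squaring: 95^2≡163, 95^4≡194, 95^8≡78, 95^16≡176, 95^32≡170 (mod 211).
95^53 = 95^(32+16+4+1) ≡ 99 (mod 211).
Check: 99² = 9801 ≡ 95 (mod 211). The two roots are 99 and 112.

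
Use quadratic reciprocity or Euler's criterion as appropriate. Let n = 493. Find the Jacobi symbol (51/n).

Reciprocity: 51 ≡ 3 and 493 ≡ 1 (mod 4), so (51/493) = +(493/51).
Reduce top mod 51: now compute (34/51).
Pull out 2: since 51 ≡ 3 (mod 8), (2/51) = -1.
Reciprocity: 17 ≡ 1 and 51 ≡ 3 (mod 4), so (17/51) = +(51/17).
Reduce top mod 17: now compute (0/17).
Top reduces to 0: gcd > 1, so the symbol is 0.

0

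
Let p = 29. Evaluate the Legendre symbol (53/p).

1

First reduce: 53 ≡ 24 (mod 29).
Pull out 2^3: since 29 ≡ 5 (mod 8), (2/29) = -1, so (2/29)^3 = -1.
Reciprocity: 3 ≡ 3 and 29 ≡ 1 (mod 4), so (3/29) = +(29/3).
Reduce top mod 3: now compute (2/3).
Pull out 2: since 3 ≡ 3 (mod 8), (2/3) = -1.
Reached (1/3) = 1. Collecting the sign flips along the way, the symbol is +1.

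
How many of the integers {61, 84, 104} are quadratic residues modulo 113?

(61/113) = +1 → QR.
(84/113) = -1 → non-residue.
(104/113) = +1 → QR.
Total quadratic residues among the 3: 2.

2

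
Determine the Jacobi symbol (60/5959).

Pull out 2^2: since 5959 ≡ 7 (mod 8), (2/5959) = +1, so (2/5959)^2 = +1.
Reciprocity: 15 ≡ 3 and 5959 ≡ 3 (mod 4), so (15/5959) = −(5959/15).
Reduce top mod 15: now compute (4/15).
Pull out 2^2: since 15 ≡ 7 (mod 8), (2/15) = +1, so (2/15)^2 = +1.
Reached (1/15) = 1. Collecting the sign flips along the way, the symbol is -1.

-1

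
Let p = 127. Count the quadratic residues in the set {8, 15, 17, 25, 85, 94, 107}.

6

(8/127) = +1 → QR.
(15/127) = +1 → QR.
(17/127) = +1 → QR.
(25/127) = +1 → QR.
(85/127) = -1 → non-residue.
(94/127) = +1 → QR.
(107/127) = +1 → QR.
Total quadratic residues among the 7: 6.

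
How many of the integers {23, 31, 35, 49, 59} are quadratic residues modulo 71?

(23/71) = -1 → non-residue.
(31/71) = -1 → non-residue.
(35/71) = -1 → non-residue.
(49/71) = +1 → QR.
(59/71) = -1 → non-residue.
Total quadratic residues among the 5: 1.

1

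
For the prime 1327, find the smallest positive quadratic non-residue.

3

(2/1327) = +1, so 2 is a residue.
(3/1327) = −1, so 3 is the smallest positive non-residue mod 1327.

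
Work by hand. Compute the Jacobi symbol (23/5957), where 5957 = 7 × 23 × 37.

0

Reciprocity: 23 ≡ 3 and 5957 ≡ 1 (mod 4), so (23/5957) = +(5957/23).
Reduce top mod 23: now compute (0/23).
Top reduces to 0: gcd > 1, so the symbol is 0.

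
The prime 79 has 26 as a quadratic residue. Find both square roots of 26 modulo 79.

Since 79 ≡ 3 (mod 4), a square root of 26 is 26^((79+1)/4) = 26^20 mod 79.
Repeated squaring: 26^2≡44, 26^4≡40, 26^8≡20, 26^16≡5 (mod 79).
26^20 = 26^(16+4) ≡ 42 (mod 79).
Check: 42² = 1764 ≡ 26 (mod 79). The two roots are 37 and 42.

37, 42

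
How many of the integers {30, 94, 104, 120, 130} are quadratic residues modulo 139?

2

(30/139) = +1 → QR.
(94/139) = -1 → non-residue.
(104/139) = -1 → non-residue.
(120/139) = +1 → QR.
(130/139) = -1 → non-residue.
Total quadratic residues among the 5: 2.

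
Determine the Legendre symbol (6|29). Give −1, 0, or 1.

1

Pull out 2: since 29 ≡ 5 (mod 8), (2/29) = -1.
Reciprocity: 3 ≡ 3 and 29 ≡ 1 (mod 4), so (3/29) = +(29/3).
Reduce top mod 3: now compute (2/3).
Pull out 2: since 3 ≡ 3 (mod 8), (2/3) = -1.
Reached (1/3) = 1. Collecting the sign flips along the way, the symbol is +1.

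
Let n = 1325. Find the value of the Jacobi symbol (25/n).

0

Reciprocity: 25 ≡ 1 and 1325 ≡ 1 (mod 4), so (25/1325) = +(1325/25).
Reduce top mod 25: now compute (0/25).
Top reduces to 0: gcd > 1, so the symbol is 0.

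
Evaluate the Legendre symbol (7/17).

-1

Euler's criterion: (7/17) ≡ 7^8 (mod 17).
7^2 ≡ 15 (mod 17)
7^4 ≡ 4 (mod 17)
7^8 ≡ 16 (mod 17)
7^8 = 7^(8) ≡ 16 (mod 17).
Result is 16 ≡ −1, so (7/17) = −1.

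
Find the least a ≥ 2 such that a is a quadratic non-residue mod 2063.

(2/2063) = +1, so 2 is a residue.
(3/2063) = +1, so 3 is a residue.
(4/2063) = +1, so 4 is a residue.
(5/2063) = −1, so 5 is the smallest positive non-residue mod 2063.

5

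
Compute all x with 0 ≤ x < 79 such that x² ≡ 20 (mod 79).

39, 40

Since 79 ≡ 3 (mod 4), a square root of 20 is 20^((79+1)/4) = 20^20 mod 79.
Repeated squaring: 20^2≡5, 20^4≡25, 20^8≡72, 20^16≡49 (mod 79).
20^20 = 20^(16+4) ≡ 40 (mod 79).
Check: 40² = 1600 ≡ 20 (mod 79). The two roots are 39 and 40.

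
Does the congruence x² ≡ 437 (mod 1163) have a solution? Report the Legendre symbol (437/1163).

Euler's criterion: (437/1163) ≡ 437^581 (mod 1163).
437^2 ≡ 237 (mod 1163)
437^4 ≡ 345 (mod 1163)
437^8 ≡ 399 (mod 1163)
437^16 ≡ 1033 (mod 1163)
437^32 ≡ 618 (mod 1163)
437^64 ≡ 460 (mod 1163)
437^128 ≡ 1097 (mod 1163)
437^256 ≡ 867 (mod 1163)
437^512 ≡ 391 (mod 1163)
437^581 = 437^(512+64+4+1) ≡ 1 (mod 1163).
Result is 1, so (437/1163) = 1.

1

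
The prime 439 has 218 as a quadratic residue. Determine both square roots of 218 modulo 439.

Since 439 ≡ 3 (mod 4), a square root of 218 is 218^((439+1)/4) = 218^110 mod 439.
Repeated squaring: 218^2≡112, 218^4≡252, 218^8≡288, 218^16≡412, 218^32≡290, 218^64≡251 (mod 439).
218^110 = 218^(64+32+8+4+2) ≡ 130 (mod 439).
Check: 130² = 16900 ≡ 218 (mod 439). The two roots are 130 and 309.

130, 309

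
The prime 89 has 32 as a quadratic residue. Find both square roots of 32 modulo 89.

11, 78

89 ≡ 1 (mod 4), so we find a root by search.
Trying successive values, 11² = 121 ≡ 32 (mod 89). The other root is 89 − 11 = 78.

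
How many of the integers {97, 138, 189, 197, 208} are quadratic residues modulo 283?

3

(97/283) = +1 → QR.
(138/283) = +1 → QR.
(189/283) = -1 → non-residue.
(197/283) = -1 → non-residue.
(208/283) = +1 → QR.
Total quadratic residues among the 5: 3.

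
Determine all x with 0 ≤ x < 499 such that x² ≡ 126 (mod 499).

25, 474

Since 499 ≡ 3 (mod 4), a square root of 126 is 126^((499+1)/4) = 126^125 mod 499.
Repeated squaring: 126^2≡407, 126^4≡480, 126^8≡361, 126^16≡82, 126^32≡237, 126^64≡281 (mod 499).
126^125 = 126^(64+32+16+8+4+1) ≡ 25 (mod 499).
Check: 25² = 625 ≡ 126 (mod 499). The two roots are 25 and 474.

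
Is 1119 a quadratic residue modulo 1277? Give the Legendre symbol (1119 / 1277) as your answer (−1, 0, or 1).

-1

Reciprocity: 1119 ≡ 3 and 1277 ≡ 1 (mod 4), so (1119/1277) = +(1277/1119).
Reduce top mod 1119: now compute (158/1119).
Pull out 2: since 1119 ≡ 7 (mod 8), (2/1119) = +1.
Reciprocity: 79 ≡ 3 and 1119 ≡ 3 (mod 4), so (79/1119) = −(1119/79).
Reduce top mod 79: now compute (13/79).
Reciprocity: 13 ≡ 1 and 79 ≡ 3 (mod 4), so (13/79) = +(79/13).
Reduce top mod 13: now compute (1/13).
Reached (1/13) = 1. Collecting the sign flips along the way, the symbol is -1.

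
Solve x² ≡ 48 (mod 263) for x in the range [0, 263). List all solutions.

92, 171

Since 263 ≡ 3 (mod 4), a square root of 48 is 48^((263+1)/4) = 48^66 mod 263.
Repeated squaring: 48^2≡200, 48^4≡24, 48^8≡50, 48^16≡133, 48^32≡68, 48^64≡153 (mod 263).
48^66 = 48^(64+2) ≡ 92 (mod 263).
Check: 92² = 8464 ≡ 48 (mod 263). The two roots are 92 and 171.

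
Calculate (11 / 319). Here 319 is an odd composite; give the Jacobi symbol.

0

Reciprocity: 11 ≡ 3 and 319 ≡ 3 (mod 4), so (11/319) = −(319/11).
Reduce top mod 11: now compute (0/11).
Top reduces to 0: gcd > 1, so the symbol is 0.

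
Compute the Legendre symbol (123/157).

-1

Reciprocity: 123 ≡ 3 and 157 ≡ 1 (mod 4), so (123/157) = +(157/123).
Reduce top mod 123: now compute (34/123).
Pull out 2: since 123 ≡ 3 (mod 8), (2/123) = -1.
Reciprocity: 17 ≡ 1 and 123 ≡ 3 (mod 4), so (17/123) = +(123/17).
Reduce top mod 17: now compute (4/17).
Pull out 2^2: since 17 ≡ 1 (mod 8), (2/17) = +1, so (2/17)^2 = +1.
Reached (1/17) = 1. Collecting the sign flips along the way, the symbol is -1.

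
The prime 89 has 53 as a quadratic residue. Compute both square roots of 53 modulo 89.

89 ≡ 1 (mod 4), so we find a root by search.
Trying successive values, 26² = 676 ≡ 53 (mod 89). The other root is 89 − 26 = 63.

26, 63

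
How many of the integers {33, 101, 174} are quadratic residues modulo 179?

1

(33/179) = -1 → non-residue.
(101/179) = +1 → QR.
(174/179) = -1 → non-residue.
Total quadratic residues among the 3: 1.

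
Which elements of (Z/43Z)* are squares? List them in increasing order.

Square k = 1,…,21 (k and 43−k give the same square):
1²=1, 2²=4, 3²=9, 4²=16, 5²=25, 6²=36, 7²≡6, 8²≡21, 9²≡38, 10²≡14, 11²≡35, 12²≡15, 13²≡40, 14²≡24, 15²≡10, 16²≡41, 17²≡31, 18²≡23, 19²≡17, 20²≡13, 21²≡11 (mod 43).
So the quadratic residues mod 43 are {1, 4, 6, 9, 10, 11, 13, 14, 15, 16, 17, 21, 23, 24, 25, 31, 35, 36, 38, 40, 41}.

1,4,6,9,10,11,13,14,15,16,17,21,23,24,25,31,35,36,38,40,41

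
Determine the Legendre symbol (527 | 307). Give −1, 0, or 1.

-1

First reduce: 527 ≡ 220 (mod 307).
Pull out 2^2: since 307 ≡ 3 (mod 8), (2/307) = -1, so (2/307)^2 = +1.
Reciprocity: 55 ≡ 3 and 307 ≡ 3 (mod 4), so (55/307) = −(307/55).
Reduce top mod 55: now compute (32/55).
Pull out 2^5: since 55 ≡ 7 (mod 8), (2/55) = +1, so (2/55)^5 = +1.
Reached (1/55) = 1. Collecting the sign flips along the way, the symbol is -1.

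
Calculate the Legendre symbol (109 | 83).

Euler's criterion: (109/83) ≡ 26^41 (mod 83).
26^2 ≡ 12 (mod 83)
26^4 ≡ 61 (mod 83)
26^8 ≡ 69 (mod 83)
26^16 ≡ 30 (mod 83)
26^32 ≡ 70 (mod 83)
26^41 = 26^(32+8+1) ≡ 1 (mod 83).
Result is 1, so (109/83) = 1.

1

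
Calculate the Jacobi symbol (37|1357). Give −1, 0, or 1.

1

Reciprocity: 37 ≡ 1 and 1357 ≡ 1 (mod 4), so (37/1357) = +(1357/37).
Reduce top mod 37: now compute (25/37).
Reciprocity: 25 ≡ 1 and 37 ≡ 1 (mod 4), so (25/37) = +(37/25).
Reduce top mod 25: now compute (12/25).
Pull out 2^2: since 25 ≡ 1 (mod 8), (2/25) = +1, so (2/25)^2 = +1.
Reciprocity: 3 ≡ 3 and 25 ≡ 1 (mod 4), so (3/25) = +(25/3).
Reduce top mod 3: now compute (1/3).
Reached (1/3) = 1. Collecting the sign flips along the way, the symbol is +1.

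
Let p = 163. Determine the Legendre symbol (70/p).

-1

Euler's criterion: (70/163) ≡ 70^81 (mod 163).
70^2 ≡ 10 (mod 163)
70^4 ≡ 100 (mod 163)
70^8 ≡ 57 (mod 163)
70^16 ≡ 152 (mod 163)
70^32 ≡ 121 (mod 163)
70^64 ≡ 134 (mod 163)
70^81 = 70^(64+16+1) ≡ 162 (mod 163).
Result is 162 ≡ −1, so (70/163) = −1.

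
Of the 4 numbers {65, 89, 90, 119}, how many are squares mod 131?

2

(65/131) = +1 → QR.
(89/131) = +1 → QR.
(90/131) = -1 → non-residue.
(119/131) = -1 → non-residue.
Total quadratic residues among the 4: 2.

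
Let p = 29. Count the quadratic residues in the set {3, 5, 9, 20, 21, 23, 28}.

(3/29) = -1 → non-residue.
(5/29) = +1 → QR.
(9/29) = +1 → QR.
(20/29) = +1 → QR.
(21/29) = -1 → non-residue.
(23/29) = +1 → QR.
(28/29) = +1 → QR.
Total quadratic residues among the 7: 5.

5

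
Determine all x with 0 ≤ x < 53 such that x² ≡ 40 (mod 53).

26, 27

53 ≡ 1 (mod 4), so we find a root by search.
Trying successive values, 26² = 676 ≡ 40 (mod 53). The other root is 53 − 26 = 27.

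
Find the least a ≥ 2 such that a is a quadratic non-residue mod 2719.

3

(2/2719) = +1, so 2 is a residue.
(3/2719) = −1, so 3 is the smallest positive non-residue mod 2719.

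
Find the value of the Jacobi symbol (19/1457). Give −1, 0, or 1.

-1

Reciprocity: 19 ≡ 3 and 1457 ≡ 1 (mod 4), so (19/1457) = +(1457/19).
Reduce top mod 19: now compute (13/19).
Reciprocity: 13 ≡ 1 and 19 ≡ 3 (mod 4), so (13/19) = +(19/13).
Reduce top mod 13: now compute (6/13).
Pull out 2: since 13 ≡ 5 (mod 8), (2/13) = -1.
Reciprocity: 3 ≡ 3 and 13 ≡ 1 (mod 4), so (3/13) = +(13/3).
Reduce top mod 3: now compute (1/3).
Reached (1/3) = 1. Collecting the sign flips along the way, the symbol is -1.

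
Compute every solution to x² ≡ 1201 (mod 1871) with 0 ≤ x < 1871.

671, 1200

Since 1871 ≡ 3 (mod 4), a square root of 1201 is 1201^((1871+1)/4) = 1201^468 mod 1871.
Repeated squaring: 1201^2≡1731, 1201^4≡890, 1201^8≡667, 1201^16≡1462, 1201^32≡762, 1201^64≡634, 1201^128≡1562, 1201^256≡60 (mod 1871).
1201^468 = 1201^(256+128+64+16+4) ≡ 1200 (mod 1871).
Check: 1200² = 1440000 ≡ 1201 (mod 1871). The two roots are 671 and 1200.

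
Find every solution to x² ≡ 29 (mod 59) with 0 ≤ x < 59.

Since 59 ≡ 3 (mod 4), a square root of 29 is 29^((59+1)/4) = 29^15 mod 59.
Repeated squaring: 29^2≡15, 29^4≡48, 29^8≡3 (mod 59).
29^15 = 29^(8+4+2+1) ≡ 41 (mod 59).
Check: 41² = 1681 ≡ 29 (mod 59). The two roots are 18 and 41.

18, 41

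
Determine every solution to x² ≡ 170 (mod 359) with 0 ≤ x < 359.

23, 336

Since 359 ≡ 3 (mod 4), a square root of 170 is 170^((359+1)/4) = 170^90 mod 359.
Repeated squaring: 170^2≡180, 170^4≡90, 170^8≡202, 170^16≡237, 170^32≡165, 170^64≡300 (mod 359).
170^90 = 170^(64+16+8+2) ≡ 23 (mod 359).
Check: 23² = 529 ≡ 170 (mod 359). The two roots are 23 and 336.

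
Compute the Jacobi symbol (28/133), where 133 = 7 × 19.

0

Pull out 2^2: since 133 ≡ 5 (mod 8), (2/133) = -1, so (2/133)^2 = +1.
Reciprocity: 7 ≡ 3 and 133 ≡ 1 (mod 4), so (7/133) = +(133/7).
Reduce top mod 7: now compute (0/7).
Top reduces to 0: gcd > 1, so the symbol is 0.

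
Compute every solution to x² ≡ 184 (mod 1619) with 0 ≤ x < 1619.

71, 1548

Since 1619 ≡ 3 (mod 4), a square root of 184 is 184^((1619+1)/4) = 184^405 mod 1619.
Repeated squaring: 184^2≡1476, 184^4≡1021, 184^8≡1424, 184^16≡788, 184^32≡867, 184^64≡473, 184^128≡307, 184^256≡347 (mod 1619).
184^405 = 184^(256+128+16+4+1) ≡ 1548 (mod 1619).
Check: 1548² = 2396304 ≡ 184 (mod 1619). The two roots are 71 and 1548.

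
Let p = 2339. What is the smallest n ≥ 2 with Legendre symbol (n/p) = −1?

2

(2/2339) = −1, so 2 is the smallest positive non-residue mod 2339.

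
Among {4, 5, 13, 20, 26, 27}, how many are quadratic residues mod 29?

(4/29) = +1 → QR.
(5/29) = +1 → QR.
(13/29) = +1 → QR.
(20/29) = +1 → QR.
(26/29) = -1 → non-residue.
(27/29) = -1 → non-residue.
Total quadratic residues among the 6: 4.

4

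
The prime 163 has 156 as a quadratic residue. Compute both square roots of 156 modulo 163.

Since 163 ≡ 3 (mod 4), a square root of 156 is 156^((163+1)/4) = 156^41 mod 163.
Repeated squaring: 156^2≡49, 156^4≡119, 156^8≡143, 156^16≡74, 156^32≡97 (mod 163).
156^41 = 156^(32+8+1) ≡ 51 (mod 163).
Check: 51² = 2601 ≡ 156 (mod 163). The two roots are 51 and 112.

51, 112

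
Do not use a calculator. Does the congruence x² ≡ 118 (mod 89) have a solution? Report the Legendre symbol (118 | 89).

First reduce: 118 ≡ 29 (mod 89).
Reciprocity: 29 ≡ 1 and 89 ≡ 1 (mod 4), so (29/89) = +(89/29).
Reduce top mod 29: now compute (2/29).
Pull out 2: since 29 ≡ 5 (mod 8), (2/29) = -1.
Reached (1/29) = 1. Collecting the sign flips along the way, the symbol is -1.

-1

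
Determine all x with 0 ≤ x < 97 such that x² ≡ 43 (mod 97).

97 ≡ 1 (mod 4), so we find a root by search.
Trying successive values, 25² = 625 ≡ 43 (mod 97). The other root is 97 − 25 = 72.

25, 72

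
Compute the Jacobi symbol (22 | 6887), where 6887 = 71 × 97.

Pull out 2: since 6887 ≡ 7 (mod 8), (2/6887) = +1.
Reciprocity: 11 ≡ 3 and 6887 ≡ 3 (mod 4), so (11/6887) = −(6887/11).
Reduce top mod 11: now compute (1/11).
Reached (1/11) = 1. Collecting the sign flips along the way, the symbol is -1.

-1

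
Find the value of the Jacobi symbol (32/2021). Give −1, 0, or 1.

Pull out 2^5: since 2021 ≡ 5 (mod 8), (2/2021) = -1, so (2/2021)^5 = -1.
Reached (1/2021) = 1. Collecting the sign flips along the way, the symbol is -1.

-1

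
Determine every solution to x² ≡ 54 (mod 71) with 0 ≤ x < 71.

14, 57

Since 71 ≡ 3 (mod 4), a square root of 54 is 54^((71+1)/4) = 54^18 mod 71.
Repeated squaring: 54^2≡5, 54^4≡25, 54^8≡57, 54^16≡54 (mod 71).
54^18 = 54^(16+2) ≡ 57 (mod 71).
Check: 57² = 3249 ≡ 54 (mod 71). The two roots are 14 and 57.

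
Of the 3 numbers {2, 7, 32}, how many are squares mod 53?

1

(2/53) = -1 → non-residue.
(7/53) = +1 → QR.
(32/53) = -1 → non-residue.
Total quadratic residues among the 3: 1.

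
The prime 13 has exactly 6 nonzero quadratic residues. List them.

1,3,4,9,10,12

Square k = 1,…,6 (k and 13−k give the same square):
1²=1, 2²=4, 3²=9, 4²≡3, 5²≡12, 6²≡10 (mod 13).
So the quadratic residues mod 13 are {1, 3, 4, 9, 10, 12}.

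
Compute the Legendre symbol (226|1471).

Pull out 2: since 1471 ≡ 7 (mod 8), (2/1471) = +1.
Reciprocity: 113 ≡ 1 and 1471 ≡ 3 (mod 4), so (113/1471) = +(1471/113).
Reduce top mod 113: now compute (2/113).
Pull out 2: since 113 ≡ 1 (mod 8), (2/113) = +1.
Reached (1/113) = 1. Collecting the sign flips along the way, the symbol is +1.

1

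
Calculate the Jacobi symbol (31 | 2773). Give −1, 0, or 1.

Reciprocity: 31 ≡ 3 and 2773 ≡ 1 (mod 4), so (31/2773) = +(2773/31).
Reduce top mod 31: now compute (14/31).
Pull out 2: since 31 ≡ 7 (mod 8), (2/31) = +1.
Reciprocity: 7 ≡ 3 and 31 ≡ 3 (mod 4), so (7/31) = −(31/7).
Reduce top mod 7: now compute (3/7).
Reciprocity: 3 ≡ 3 and 7 ≡ 3 (mod 4), so (3/7) = −(7/3).
Reduce top mod 3: now compute (1/3).
Reached (1/3) = 1. Collecting the sign flips along the way, the symbol is +1.

1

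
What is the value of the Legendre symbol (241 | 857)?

Euler's criterion: (241/857) ≡ 241^428 (mod 857).
241^2 ≡ 662 (mod 857)
241^4 ≡ 317 (mod 857)
241^8 ≡ 220 (mod 857)
241^16 ≡ 408 (mod 857)
241^32 ≡ 206 (mod 857)
241^64 ≡ 443 (mod 857)
241^128 ≡ 853 (mod 857)
241^256 ≡ 16 (mod 857)
241^428 = 241^(256+128+32+8+4) ≡ 1 (mod 857).
Result is 1, so (241/857) = 1.

1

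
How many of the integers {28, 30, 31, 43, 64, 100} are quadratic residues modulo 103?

4

(28/103) = +1 → QR.
(30/103) = +1 → QR.
(31/103) = -1 → non-residue.
(43/103) = -1 → non-residue.
(64/103) = +1 → QR.
(100/103) = +1 → QR.
Total quadratic residues among the 6: 4.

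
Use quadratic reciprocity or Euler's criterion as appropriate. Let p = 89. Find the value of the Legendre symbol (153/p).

1

First reduce: 153 ≡ 64 (mod 89).
Pull out 2^6: since 89 ≡ 1 (mod 8), (2/89) = +1, so (2/89)^6 = +1.
Reached (1/89) = 1. Collecting the sign flips along the way, the symbol is +1.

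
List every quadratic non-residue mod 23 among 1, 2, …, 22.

5 7 10 11 14 15 17 19 20 21 22

Square k = 1,…,11 (k and 23−k give the same square):
1²=1, 2²=4, 3²=9, 4²=16, 5²≡2, 6²≡13, 7²≡3, 8²≡18, 9²≡12, 10²≡8, 11²≡6 (mod 23).
The residues are {1, 2, 3, 4, 6, 8, 9, 12, 13, 16, 18}; the non-residues are the remaining 11 nonzero classes.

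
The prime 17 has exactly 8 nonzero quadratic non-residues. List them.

Square k = 1,…,8 (k and 17−k give the same square):
1²=1, 2²=4, 3²=9, 4²=16, 5²≡8, 6²≡2, 7²≡15, 8²≡13 (mod 17).
The residues are {1, 2, 4, 8, 9, 13, 15, 16}; the non-residues are the remaining 8 nonzero classes.

3, 5, 6, 7, 10, 11, 12, 14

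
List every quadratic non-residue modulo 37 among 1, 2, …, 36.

2 5 6 8 13 14 15 17 18 19 20 22 23 24 29 31 32 35

Square k = 1,…,18 (k and 37−k give the same square):
1²=1, 2²=4, 3²=9, 4²=16, 5²=25, 6²=36, 7²≡12, 8²≡27, 9²≡7, 10²≡26, 11²≡10, 12²≡33, 13²≡21, 14²≡11, 15²≡3, 16²≡34, 17²≡30, 18²≡28 (mod 37).
The residues are {1, 3, 4, 7, 9, 10, 11, 12, 16, 21, 25, 26, 27, 28, 30, 33, 34, 36}; the non-residues are the remaining 18 nonzero classes.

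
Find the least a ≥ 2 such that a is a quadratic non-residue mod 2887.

3

(2/2887) = +1, so 2 is a residue.
(3/2887) = −1, so 3 is the smallest positive non-residue mod 2887.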